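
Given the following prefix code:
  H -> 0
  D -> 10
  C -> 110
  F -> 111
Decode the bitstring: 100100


Decoding step by step:
Bits 10 -> D
Bits 0 -> H
Bits 10 -> D
Bits 0 -> H


Decoded message: DHDH


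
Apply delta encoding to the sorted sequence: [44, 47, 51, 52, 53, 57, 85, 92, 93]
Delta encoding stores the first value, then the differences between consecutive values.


First value: 44
Deltas:
  47 - 44 = 3
  51 - 47 = 4
  52 - 51 = 1
  53 - 52 = 1
  57 - 53 = 4
  85 - 57 = 28
  92 - 85 = 7
  93 - 92 = 1


Delta encoded: [44, 3, 4, 1, 1, 4, 28, 7, 1]


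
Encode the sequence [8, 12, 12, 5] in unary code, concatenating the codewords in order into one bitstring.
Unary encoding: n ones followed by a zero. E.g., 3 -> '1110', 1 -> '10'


Encode each number as n ones followed by a terminating 0:
  8 -> 111111110 (9 bits)
  12 -> 1111111111110 (13 bits)
  12 -> 1111111111110 (13 bits)
  5 -> 111110 (6 bits)
Total length = 9 + 13 + 13 + 6 = 41 bits.

Unary([8, 12, 12, 5]) = 11111111011111111111101111111111110111110 (41 bits)


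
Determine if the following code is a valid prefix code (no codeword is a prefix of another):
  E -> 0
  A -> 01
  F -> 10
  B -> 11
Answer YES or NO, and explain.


Checking each pair (does one codeword prefix another?):
  E='0' vs A='01': prefix -- VIOLATION

NO -- this is NOT a valid prefix code. E (0) is a prefix of A (01).


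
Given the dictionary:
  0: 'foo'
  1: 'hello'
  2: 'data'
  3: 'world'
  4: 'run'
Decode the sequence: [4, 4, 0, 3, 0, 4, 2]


Look up each index in the dictionary:
  4 -> 'run'
  4 -> 'run'
  0 -> 'foo'
  3 -> 'world'
  0 -> 'foo'
  4 -> 'run'
  2 -> 'data'

Decoded: "run run foo world foo run data"


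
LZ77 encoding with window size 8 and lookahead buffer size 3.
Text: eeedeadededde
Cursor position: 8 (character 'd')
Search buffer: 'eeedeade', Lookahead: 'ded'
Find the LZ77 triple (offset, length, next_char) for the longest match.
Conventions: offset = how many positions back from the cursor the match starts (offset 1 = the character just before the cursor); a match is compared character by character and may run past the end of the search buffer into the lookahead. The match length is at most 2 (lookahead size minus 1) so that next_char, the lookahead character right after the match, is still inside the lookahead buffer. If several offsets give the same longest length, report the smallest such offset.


Try each offset into the search buffer:
  offset=1 (pos 7, char 'e'): match length 0
  offset=2 (pos 6, char 'd'): match length 2
  offset=3 (pos 5, char 'a'): match length 0
  offset=4 (pos 4, char 'e'): match length 0
  offset=5 (pos 3, char 'd'): match length 2
  offset=6 (pos 2, char 'e'): match length 0
  offset=7 (pos 1, char 'e'): match length 0
  offset=8 (pos 0, char 'e'): match length 0
Longest match has length 2, found at offsets 2, 5; take the smallest, offset 2.
next_char = character at position 8 + 2 = 10 -> 'd'

Best match: offset=2, length=2 (matching 'de' starting at position 6)
LZ77 triple: (2, 2, 'd')


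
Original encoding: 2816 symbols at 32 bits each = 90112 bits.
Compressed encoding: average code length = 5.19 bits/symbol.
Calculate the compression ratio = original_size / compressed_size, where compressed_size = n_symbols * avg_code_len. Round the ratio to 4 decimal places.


original_size = n_symbols * orig_bits = 2816 * 32 = 90112 bits
compressed_size = n_symbols * avg_code_len = 2816 * 5.19 = 14615.04 bits
ratio = original_size / compressed_size = 90112 / 14615.04 = 6.1657

Compression ratio = 6.1657


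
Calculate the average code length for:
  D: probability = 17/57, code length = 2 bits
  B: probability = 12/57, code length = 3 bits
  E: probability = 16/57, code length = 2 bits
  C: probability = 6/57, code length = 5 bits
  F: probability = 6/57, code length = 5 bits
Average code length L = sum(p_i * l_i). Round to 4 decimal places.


Weighted contributions p_i * l_i:
  D: (17/57) * 2 = 34/57
  B: (12/57) * 3 = 36/57
  E: (16/57) * 2 = 32/57
  C: (6/57) * 5 = 30/57
  F: (6/57) * 5 = 30/57
Sum = (34 + 36 + 32 + 30 + 30)/57 = 162/57

L = 162/57 = 2.8421 bits/symbol


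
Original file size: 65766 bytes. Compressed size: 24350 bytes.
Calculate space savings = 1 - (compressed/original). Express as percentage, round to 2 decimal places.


ratio = compressed/original = 24350/65766 = 0.370252
savings = 1 - ratio = 1 - 0.370252 = 0.629748
as a percentage: 0.629748 * 100 = 62.97%

Space savings = 1 - 24350/65766 = 62.97%


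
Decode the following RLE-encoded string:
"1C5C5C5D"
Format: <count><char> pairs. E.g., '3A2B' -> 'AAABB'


Expanding each <count><char> pair:
  1C -> 'C'
  5C -> 'CCCCC'
  5C -> 'CCCCC'
  5D -> 'DDDDD'

Decoded = CCCCCCCCCCCDDDDD


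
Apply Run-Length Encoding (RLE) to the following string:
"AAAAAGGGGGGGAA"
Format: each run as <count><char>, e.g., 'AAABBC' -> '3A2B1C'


Scanning runs left to right:
  i=0: run of 'A' x 5 -> '5A'
  i=5: run of 'G' x 7 -> '7G'
  i=12: run of 'A' x 2 -> '2A'

RLE = 5A7G2A


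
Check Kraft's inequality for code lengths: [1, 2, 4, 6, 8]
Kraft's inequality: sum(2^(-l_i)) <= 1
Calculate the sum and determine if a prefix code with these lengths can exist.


Sum = 2^(-1) + 2^(-2) + 2^(-4) + 2^(-6) + 2^(-8)
    = 0.5 + 0.25 + 0.0625 + 0.015625 + 0.00390625
    = 213/256 = 0.83203125
Since 0.83203125 <= 1, Kraft's inequality IS satisfied.
A prefix code with these lengths CAN exist.

Kraft sum = 0.83203125. Satisfied.


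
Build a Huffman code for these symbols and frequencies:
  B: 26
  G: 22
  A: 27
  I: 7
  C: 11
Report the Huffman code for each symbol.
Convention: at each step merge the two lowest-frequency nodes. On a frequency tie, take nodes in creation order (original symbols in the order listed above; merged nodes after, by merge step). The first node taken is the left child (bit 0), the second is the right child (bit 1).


Huffman tree construction:
Step 1: Merge I(7) + C(11) = 18
Step 2: Merge (I+C)(18) + G(22) = 40
Step 3: Merge B(26) + A(27) = 53
Step 4: Merge ((I+C)+G)(40) + (B+A)(53) = 93
Read each symbol's code off the tree from the root (left child = 0, right child = 1).

Codes:
  B: 10 (length 2)
  G: 01 (length 2)
  A: 11 (length 2)
  I: 000 (length 3)
  C: 001 (length 3)
Average code length: 204/93 = 2.1935 bits/symbol


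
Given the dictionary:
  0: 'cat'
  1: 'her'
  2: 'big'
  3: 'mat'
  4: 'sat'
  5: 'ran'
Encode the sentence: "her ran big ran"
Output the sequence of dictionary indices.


Look up each word in the dictionary:
  'her' -> 1
  'ran' -> 5
  'big' -> 2
  'ran' -> 5

Encoded: [1, 5, 2, 5]


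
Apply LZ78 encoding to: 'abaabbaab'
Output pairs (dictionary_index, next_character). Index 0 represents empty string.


LZ78 encoding steps:
Dictionary: {0: ''}
Step 1: w='' (idx 0), next='a' -> output (0, 'a'), add 'a' as idx 1
Step 2: w='' (idx 0), next='b' -> output (0, 'b'), add 'b' as idx 2
Step 3: w='a' (idx 1), next='a' -> output (1, 'a'), add 'aa' as idx 3
Step 4: w='b' (idx 2), next='b' -> output (2, 'b'), add 'bb' as idx 4
Step 5: w='aa' (idx 3), next='b' -> output (3, 'b'), add 'aab' as idx 5


Encoded: [(0, 'a'), (0, 'b'), (1, 'a'), (2, 'b'), (3, 'b')]


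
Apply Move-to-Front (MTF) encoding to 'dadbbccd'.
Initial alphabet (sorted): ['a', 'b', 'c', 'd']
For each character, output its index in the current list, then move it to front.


MTF encoding:
'd': index 3 in ['a', 'b', 'c', 'd'] -> ['d', 'a', 'b', 'c']
'a': index 1 in ['d', 'a', 'b', 'c'] -> ['a', 'd', 'b', 'c']
'd': index 1 in ['a', 'd', 'b', 'c'] -> ['d', 'a', 'b', 'c']
'b': index 2 in ['d', 'a', 'b', 'c'] -> ['b', 'd', 'a', 'c']
'b': index 0 in ['b', 'd', 'a', 'c'] -> ['b', 'd', 'a', 'c']
'c': index 3 in ['b', 'd', 'a', 'c'] -> ['c', 'b', 'd', 'a']
'c': index 0 in ['c', 'b', 'd', 'a'] -> ['c', 'b', 'd', 'a']
'd': index 2 in ['c', 'b', 'd', 'a'] -> ['d', 'c', 'b', 'a']


Output: [3, 1, 1, 2, 0, 3, 0, 2]


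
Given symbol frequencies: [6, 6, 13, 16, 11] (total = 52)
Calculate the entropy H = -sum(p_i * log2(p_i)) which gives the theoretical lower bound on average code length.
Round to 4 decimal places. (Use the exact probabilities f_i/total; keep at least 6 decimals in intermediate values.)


Per-symbol terms -p_i * log2(p_i) with p_i = f_i/52:
  p = 6/52 = 0.115385: log2(p) = -3.115477, -p*log2(p) = 0.359478
  p = 6/52 = 0.115385: log2(p) = -3.115477, -p*log2(p) = 0.359478
  p = 13/52 = 0.250000: log2(p) = -2.000000, -p*log2(p) = 0.500000
  p = 16/52 = 0.307692: log2(p) = -1.700440, -p*log2(p) = 0.523212
  p = 11/52 = 0.211538: log2(p) = -2.241008, -p*log2(p) = 0.474059
H = 0.359478 + 0.359478 + 0.500000 + 0.523212 + 0.474059 = 2.216227

H = 2.2162 bits/symbol


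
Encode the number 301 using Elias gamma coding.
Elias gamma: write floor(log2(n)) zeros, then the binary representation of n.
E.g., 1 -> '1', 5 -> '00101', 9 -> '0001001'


num_bits = floor(log2(301)) + 1 = 9
leading_zeros = num_bits - 1 = 8
binary(301) = 100101101

Elias gamma(301) = '00000000' + '100101101' = 00000000100101101 (17 bits)


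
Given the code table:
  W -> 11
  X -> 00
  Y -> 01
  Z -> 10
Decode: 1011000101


Decoding:
10 -> Z
11 -> W
00 -> X
01 -> Y
01 -> Y


Result: ZWXYY


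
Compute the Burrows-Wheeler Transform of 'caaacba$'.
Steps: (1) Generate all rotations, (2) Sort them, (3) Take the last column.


Rotations (sorted):
  0: $caaacba -> last char: a
  1: a$caaacb -> last char: b
  2: aaacba$c -> last char: c
  3: aacba$ca -> last char: a
  4: acba$caa -> last char: a
  5: ba$caaac -> last char: c
  6: caaacba$ -> last char: $
  7: cba$caaa -> last char: a


BWT = abcaac$a


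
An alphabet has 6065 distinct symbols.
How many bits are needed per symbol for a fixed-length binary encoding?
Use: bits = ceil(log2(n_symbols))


log2(6065) = 12.5663
Bracket: 2^12 = 4096 < 6065 <= 2^13 = 8192
So ceil(log2(6065)) = 13

bits = ceil(log2(6065)) = ceil(12.5663) = 13 bits


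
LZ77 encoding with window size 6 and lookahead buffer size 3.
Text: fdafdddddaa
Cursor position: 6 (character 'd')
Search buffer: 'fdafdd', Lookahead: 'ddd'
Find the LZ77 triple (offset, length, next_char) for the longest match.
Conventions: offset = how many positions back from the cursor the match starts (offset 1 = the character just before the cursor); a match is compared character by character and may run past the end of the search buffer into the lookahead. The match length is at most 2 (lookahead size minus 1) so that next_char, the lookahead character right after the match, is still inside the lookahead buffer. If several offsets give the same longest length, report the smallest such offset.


Try each offset into the search buffer:
  offset=1 (pos 5, char 'd'): match length 2
  offset=2 (pos 4, char 'd'): match length 2
  offset=3 (pos 3, char 'f'): match length 0
  offset=4 (pos 2, char 'a'): match length 0
  offset=5 (pos 1, char 'd'): match length 1
  offset=6 (pos 0, char 'f'): match length 0
Longest match has length 2, found at offsets 1, 2; take the smallest, offset 1.
next_char = character at position 6 + 2 = 8 -> 'd'

Best match: offset=1, length=2 (matching 'dd' starting at position 5)
LZ77 triple: (1, 2, 'd')


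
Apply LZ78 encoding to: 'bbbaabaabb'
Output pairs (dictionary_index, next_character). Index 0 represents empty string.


LZ78 encoding steps:
Dictionary: {0: ''}
Step 1: w='' (idx 0), next='b' -> output (0, 'b'), add 'b' as idx 1
Step 2: w='b' (idx 1), next='b' -> output (1, 'b'), add 'bb' as idx 2
Step 3: w='' (idx 0), next='a' -> output (0, 'a'), add 'a' as idx 3
Step 4: w='a' (idx 3), next='b' -> output (3, 'b'), add 'ab' as idx 4
Step 5: w='a' (idx 3), next='a' -> output (3, 'a'), add 'aa' as idx 5
Step 6: w='bb' (idx 2), end of input -> output (2, '')


Encoded: [(0, 'b'), (1, 'b'), (0, 'a'), (3, 'b'), (3, 'a'), (2, '')]


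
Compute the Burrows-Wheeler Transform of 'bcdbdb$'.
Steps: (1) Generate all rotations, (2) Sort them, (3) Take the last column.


Rotations (sorted):
  0: $bcdbdb -> last char: b
  1: b$bcdbd -> last char: d
  2: bcdbdb$ -> last char: $
  3: bdb$bcd -> last char: d
  4: cdbdb$b -> last char: b
  5: db$bcdb -> last char: b
  6: dbdb$bc -> last char: c


BWT = bd$dbbc


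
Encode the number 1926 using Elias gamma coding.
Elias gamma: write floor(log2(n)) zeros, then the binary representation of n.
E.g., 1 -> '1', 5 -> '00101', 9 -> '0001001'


num_bits = floor(log2(1926)) + 1 = 11
leading_zeros = num_bits - 1 = 10
binary(1926) = 11110000110

Elias gamma(1926) = '0000000000' + '11110000110' = 000000000011110000110 (21 bits)


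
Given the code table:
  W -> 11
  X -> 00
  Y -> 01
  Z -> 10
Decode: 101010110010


Decoding:
10 -> Z
10 -> Z
10 -> Z
11 -> W
00 -> X
10 -> Z


Result: ZZZWXZ


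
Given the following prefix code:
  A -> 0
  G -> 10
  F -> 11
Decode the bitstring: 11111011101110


Decoding step by step:
Bits 11 -> F
Bits 11 -> F
Bits 10 -> G
Bits 11 -> F
Bits 10 -> G
Bits 11 -> F
Bits 10 -> G


Decoded message: FFGFGFG


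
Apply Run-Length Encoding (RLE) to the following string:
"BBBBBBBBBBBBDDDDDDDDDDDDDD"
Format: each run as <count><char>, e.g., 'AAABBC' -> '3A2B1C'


Scanning runs left to right:
  i=0: run of 'B' x 12 -> '12B'
  i=12: run of 'D' x 14 -> '14D'

RLE = 12B14D


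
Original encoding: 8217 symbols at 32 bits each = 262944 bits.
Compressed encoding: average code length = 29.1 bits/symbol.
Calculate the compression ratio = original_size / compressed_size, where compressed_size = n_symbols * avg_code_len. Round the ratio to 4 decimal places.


original_size = n_symbols * orig_bits = 8217 * 32 = 262944 bits
compressed_size = n_symbols * avg_code_len = 8217 * 29.1 = 239114.7 bits
ratio = original_size / compressed_size = 262944 / 239114.7 = 1.0997

Compression ratio = 1.0997


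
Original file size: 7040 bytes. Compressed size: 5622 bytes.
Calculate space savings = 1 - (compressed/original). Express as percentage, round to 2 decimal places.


ratio = compressed/original = 5622/7040 = 0.79858
savings = 1 - ratio = 1 - 0.79858 = 0.20142
as a percentage: 0.20142 * 100 = 20.14%

Space savings = 1 - 5622/7040 = 20.14%


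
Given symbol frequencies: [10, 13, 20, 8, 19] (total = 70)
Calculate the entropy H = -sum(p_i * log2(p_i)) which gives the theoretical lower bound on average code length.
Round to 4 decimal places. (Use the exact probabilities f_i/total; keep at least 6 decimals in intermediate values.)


Per-symbol terms -p_i * log2(p_i) with p_i = f_i/70:
  p = 10/70 = 0.142857: log2(p) = -2.807355, -p*log2(p) = 0.401051
  p = 13/70 = 0.185714: log2(p) = -2.428843, -p*log2(p) = 0.451071
  p = 20/70 = 0.285714: log2(p) = -1.807355, -p*log2(p) = 0.516387
  p = 8/70 = 0.114286: log2(p) = -3.129283, -p*log2(p) = 0.357632
  p = 19/70 = 0.271429: log2(p) = -1.881356, -p*log2(p) = 0.510654
H = 0.401051 + 0.451071 + 0.516387 + 0.357632 + 0.510654 = 2.236795

H = 2.2368 bits/symbol


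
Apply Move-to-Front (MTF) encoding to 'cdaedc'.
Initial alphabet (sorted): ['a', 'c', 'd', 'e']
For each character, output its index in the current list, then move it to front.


MTF encoding:
'c': index 1 in ['a', 'c', 'd', 'e'] -> ['c', 'a', 'd', 'e']
'd': index 2 in ['c', 'a', 'd', 'e'] -> ['d', 'c', 'a', 'e']
'a': index 2 in ['d', 'c', 'a', 'e'] -> ['a', 'd', 'c', 'e']
'e': index 3 in ['a', 'd', 'c', 'e'] -> ['e', 'a', 'd', 'c']
'd': index 2 in ['e', 'a', 'd', 'c'] -> ['d', 'e', 'a', 'c']
'c': index 3 in ['d', 'e', 'a', 'c'] -> ['c', 'd', 'e', 'a']


Output: [1, 2, 2, 3, 2, 3]


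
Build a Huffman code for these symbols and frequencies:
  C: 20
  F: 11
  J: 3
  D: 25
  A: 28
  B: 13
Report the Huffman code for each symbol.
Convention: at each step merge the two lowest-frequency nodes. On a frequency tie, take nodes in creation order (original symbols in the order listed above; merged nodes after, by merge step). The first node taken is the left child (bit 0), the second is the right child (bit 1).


Huffman tree construction:
Step 1: Merge J(3) + F(11) = 14
Step 2: Merge B(13) + (J+F)(14) = 27
Step 3: Merge C(20) + D(25) = 45
Step 4: Merge (B+(J+F))(27) + A(28) = 55
Step 5: Merge (C+D)(45) + ((B+(J+F))+A)(55) = 100
Read each symbol's code off the tree from the root (left child = 0, right child = 1).

Codes:
  C: 00 (length 2)
  F: 1011 (length 4)
  J: 1010 (length 4)
  D: 01 (length 2)
  A: 11 (length 2)
  B: 100 (length 3)
Average code length: 241/100 = 2.4100 bits/symbol


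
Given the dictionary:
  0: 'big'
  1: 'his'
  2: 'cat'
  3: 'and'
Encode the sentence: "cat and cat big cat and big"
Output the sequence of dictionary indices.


Look up each word in the dictionary:
  'cat' -> 2
  'and' -> 3
  'cat' -> 2
  'big' -> 0
  'cat' -> 2
  'and' -> 3
  'big' -> 0

Encoded: [2, 3, 2, 0, 2, 3, 0]


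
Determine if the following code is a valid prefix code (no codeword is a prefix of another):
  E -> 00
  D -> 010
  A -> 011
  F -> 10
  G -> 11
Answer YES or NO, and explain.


Checking each pair (does one codeword prefix another?):
  E='00' vs D='010': no prefix
  E='00' vs A='011': no prefix
  E='00' vs F='10': no prefix
  E='00' vs G='11': no prefix
  D='010' vs E='00': no prefix
  D='010' vs A='011': no prefix
  D='010' vs F='10': no prefix
  D='010' vs G='11': no prefix
  A='011' vs E='00': no prefix
  A='011' vs D='010': no prefix
  A='011' vs F='10': no prefix
  A='011' vs G='11': no prefix
  F='10' vs E='00': no prefix
  F='10' vs D='010': no prefix
  F='10' vs A='011': no prefix
  F='10' vs G='11': no prefix
  G='11' vs E='00': no prefix
  G='11' vs D='010': no prefix
  G='11' vs A='011': no prefix
  G='11' vs F='10': no prefix
No violation found over all pairs.

YES -- this is a valid prefix code. No codeword is a prefix of any other codeword.


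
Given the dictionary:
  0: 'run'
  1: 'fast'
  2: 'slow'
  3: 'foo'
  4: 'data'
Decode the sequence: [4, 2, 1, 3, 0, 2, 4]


Look up each index in the dictionary:
  4 -> 'data'
  2 -> 'slow'
  1 -> 'fast'
  3 -> 'foo'
  0 -> 'run'
  2 -> 'slow'
  4 -> 'data'

Decoded: "data slow fast foo run slow data"


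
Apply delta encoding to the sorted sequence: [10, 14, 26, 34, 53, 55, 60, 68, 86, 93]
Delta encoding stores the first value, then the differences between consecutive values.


First value: 10
Deltas:
  14 - 10 = 4
  26 - 14 = 12
  34 - 26 = 8
  53 - 34 = 19
  55 - 53 = 2
  60 - 55 = 5
  68 - 60 = 8
  86 - 68 = 18
  93 - 86 = 7


Delta encoded: [10, 4, 12, 8, 19, 2, 5, 8, 18, 7]


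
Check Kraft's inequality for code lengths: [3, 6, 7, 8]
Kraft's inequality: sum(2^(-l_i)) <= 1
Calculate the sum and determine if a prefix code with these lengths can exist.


Sum = 2^(-3) + 2^(-6) + 2^(-7) + 2^(-8)
    = 0.125 + 0.015625 + 0.0078125 + 0.00390625
    = 39/256 = 0.15234375
Since 0.15234375 <= 1, Kraft's inequality IS satisfied.
A prefix code with these lengths CAN exist.

Kraft sum = 0.15234375. Satisfied.


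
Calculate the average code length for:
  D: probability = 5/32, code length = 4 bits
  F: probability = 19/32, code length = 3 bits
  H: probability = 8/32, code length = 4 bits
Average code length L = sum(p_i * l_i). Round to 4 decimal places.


Weighted contributions p_i * l_i:
  D: (5/32) * 4 = 20/32
  F: (19/32) * 3 = 57/32
  H: (8/32) * 4 = 32/32
Sum = (20 + 57 + 32)/32 = 109/32

L = 109/32 = 3.4063 bits/symbol


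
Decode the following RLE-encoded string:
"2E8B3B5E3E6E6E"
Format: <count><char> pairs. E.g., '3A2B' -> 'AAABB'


Expanding each <count><char> pair:
  2E -> 'EE'
  8B -> 'BBBBBBBB'
  3B -> 'BBB'
  5E -> 'EEEEE'
  3E -> 'EEE'
  6E -> 'EEEEEE'
  6E -> 'EEEEEE'

Decoded = EEBBBBBBBBBBBEEEEEEEEEEEEEEEEEEEE


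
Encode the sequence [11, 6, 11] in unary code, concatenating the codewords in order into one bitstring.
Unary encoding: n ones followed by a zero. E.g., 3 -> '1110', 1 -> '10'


Encode each number as n ones followed by a terminating 0:
  11 -> 111111111110 (12 bits)
  6 -> 1111110 (7 bits)
  11 -> 111111111110 (12 bits)
Total length = 12 + 7 + 12 = 31 bits.

Unary([11, 6, 11]) = 1111111111101111110111111111110 (31 bits)


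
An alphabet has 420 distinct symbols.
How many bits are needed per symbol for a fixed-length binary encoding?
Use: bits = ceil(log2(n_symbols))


log2(420) = 8.7142
Bracket: 2^8 = 256 < 420 <= 2^9 = 512
So ceil(log2(420)) = 9

bits = ceil(log2(420)) = ceil(8.7142) = 9 bits


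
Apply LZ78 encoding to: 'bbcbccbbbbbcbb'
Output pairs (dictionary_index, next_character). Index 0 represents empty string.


LZ78 encoding steps:
Dictionary: {0: ''}
Step 1: w='' (idx 0), next='b' -> output (0, 'b'), add 'b' as idx 1
Step 2: w='b' (idx 1), next='c' -> output (1, 'c'), add 'bc' as idx 2
Step 3: w='bc' (idx 2), next='c' -> output (2, 'c'), add 'bcc' as idx 3
Step 4: w='b' (idx 1), next='b' -> output (1, 'b'), add 'bb' as idx 4
Step 5: w='bb' (idx 4), next='b' -> output (4, 'b'), add 'bbb' as idx 5
Step 6: w='' (idx 0), next='c' -> output (0, 'c'), add 'c' as idx 6
Step 7: w='bb' (idx 4), end of input -> output (4, '')


Encoded: [(0, 'b'), (1, 'c'), (2, 'c'), (1, 'b'), (4, 'b'), (0, 'c'), (4, '')]


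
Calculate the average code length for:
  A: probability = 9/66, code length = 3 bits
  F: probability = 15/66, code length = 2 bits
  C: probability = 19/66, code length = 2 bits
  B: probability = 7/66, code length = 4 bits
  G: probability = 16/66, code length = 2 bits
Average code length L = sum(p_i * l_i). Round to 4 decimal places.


Weighted contributions p_i * l_i:
  A: (9/66) * 3 = 27/66
  F: (15/66) * 2 = 30/66
  C: (19/66) * 2 = 38/66
  B: (7/66) * 4 = 28/66
  G: (16/66) * 2 = 32/66
Sum = (27 + 30 + 38 + 28 + 32)/66 = 155/66

L = 155/66 = 2.3485 bits/symbol


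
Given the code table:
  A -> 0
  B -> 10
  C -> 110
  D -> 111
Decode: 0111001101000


Decoding:
0 -> A
111 -> D
0 -> A
0 -> A
110 -> C
10 -> B
0 -> A
0 -> A


Result: ADAACBAA


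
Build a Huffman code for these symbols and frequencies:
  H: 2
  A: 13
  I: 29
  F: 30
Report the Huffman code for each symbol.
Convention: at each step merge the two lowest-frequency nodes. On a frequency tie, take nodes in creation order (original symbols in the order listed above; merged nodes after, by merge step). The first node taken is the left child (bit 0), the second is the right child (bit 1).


Huffman tree construction:
Step 1: Merge H(2) + A(13) = 15
Step 2: Merge (H+A)(15) + I(29) = 44
Step 3: Merge F(30) + ((H+A)+I)(44) = 74
Read each symbol's code off the tree from the root (left child = 0, right child = 1).

Codes:
  H: 100 (length 3)
  A: 101 (length 3)
  I: 11 (length 2)
  F: 0 (length 1)
Average code length: 133/74 = 1.7973 bits/symbol


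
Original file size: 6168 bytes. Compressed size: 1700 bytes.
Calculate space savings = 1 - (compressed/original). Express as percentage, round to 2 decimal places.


ratio = compressed/original = 1700/6168 = 0.275616
savings = 1 - ratio = 1 - 0.275616 = 0.724384
as a percentage: 0.724384 * 100 = 72.44%

Space savings = 1 - 1700/6168 = 72.44%


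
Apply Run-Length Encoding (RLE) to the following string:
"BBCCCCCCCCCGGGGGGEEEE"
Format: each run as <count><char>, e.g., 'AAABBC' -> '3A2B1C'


Scanning runs left to right:
  i=0: run of 'B' x 2 -> '2B'
  i=2: run of 'C' x 9 -> '9C'
  i=11: run of 'G' x 6 -> '6G'
  i=17: run of 'E' x 4 -> '4E'

RLE = 2B9C6G4E


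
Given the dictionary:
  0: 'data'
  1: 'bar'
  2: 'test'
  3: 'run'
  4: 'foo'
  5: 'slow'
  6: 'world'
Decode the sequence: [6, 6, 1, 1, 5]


Look up each index in the dictionary:
  6 -> 'world'
  6 -> 'world'
  1 -> 'bar'
  1 -> 'bar'
  5 -> 'slow'

Decoded: "world world bar bar slow"


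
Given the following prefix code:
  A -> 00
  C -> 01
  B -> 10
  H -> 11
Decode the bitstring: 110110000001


Decoding step by step:
Bits 11 -> H
Bits 01 -> C
Bits 10 -> B
Bits 00 -> A
Bits 00 -> A
Bits 01 -> C


Decoded message: HCBAAC


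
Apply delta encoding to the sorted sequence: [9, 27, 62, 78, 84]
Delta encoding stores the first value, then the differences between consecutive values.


First value: 9
Deltas:
  27 - 9 = 18
  62 - 27 = 35
  78 - 62 = 16
  84 - 78 = 6


Delta encoded: [9, 18, 35, 16, 6]


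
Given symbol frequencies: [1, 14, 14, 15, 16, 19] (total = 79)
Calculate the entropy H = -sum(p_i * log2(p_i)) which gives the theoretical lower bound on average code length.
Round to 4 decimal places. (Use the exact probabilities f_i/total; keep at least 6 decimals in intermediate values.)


Per-symbol terms -p_i * log2(p_i) with p_i = f_i/79:
  p = 1/79 = 0.012658: log2(p) = -6.303781, -p*log2(p) = 0.079795
  p = 14/79 = 0.177215: log2(p) = -2.496426, -p*log2(p) = 0.442405
  p = 14/79 = 0.177215: log2(p) = -2.496426, -p*log2(p) = 0.442405
  p = 15/79 = 0.189873: log2(p) = -2.396890, -p*log2(p) = 0.455106
  p = 16/79 = 0.202532: log2(p) = -2.303781, -p*log2(p) = 0.466589
  p = 19/79 = 0.240506: log2(p) = -2.055853, -p*log2(p) = 0.494446
H = 0.079795 + 0.442405 + 0.442405 + 0.455106 + 0.466589 + 0.494446 = 2.380746

H = 2.3807 bits/symbol


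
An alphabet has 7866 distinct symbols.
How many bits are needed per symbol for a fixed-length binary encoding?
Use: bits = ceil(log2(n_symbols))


log2(7866) = 12.9414
Bracket: 2^12 = 4096 < 7866 <= 2^13 = 8192
So ceil(log2(7866)) = 13

bits = ceil(log2(7866)) = ceil(12.9414) = 13 bits


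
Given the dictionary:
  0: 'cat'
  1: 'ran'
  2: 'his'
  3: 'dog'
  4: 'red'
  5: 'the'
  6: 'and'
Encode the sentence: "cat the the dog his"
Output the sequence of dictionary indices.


Look up each word in the dictionary:
  'cat' -> 0
  'the' -> 5
  'the' -> 5
  'dog' -> 3
  'his' -> 2

Encoded: [0, 5, 5, 3, 2]


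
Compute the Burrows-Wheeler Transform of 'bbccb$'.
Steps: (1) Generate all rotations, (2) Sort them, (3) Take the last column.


Rotations (sorted):
  0: $bbccb -> last char: b
  1: b$bbcc -> last char: c
  2: bbccb$ -> last char: $
  3: bccb$b -> last char: b
  4: cb$bbc -> last char: c
  5: ccb$bb -> last char: b


BWT = bc$bcb


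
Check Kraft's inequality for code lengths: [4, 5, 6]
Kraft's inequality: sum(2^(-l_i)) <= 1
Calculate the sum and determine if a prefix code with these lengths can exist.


Sum = 2^(-4) + 2^(-5) + 2^(-6)
    = 0.0625 + 0.03125 + 0.015625
    = 7/64 = 0.109375
Since 0.109375 <= 1, Kraft's inequality IS satisfied.
A prefix code with these lengths CAN exist.

Kraft sum = 0.109375. Satisfied.


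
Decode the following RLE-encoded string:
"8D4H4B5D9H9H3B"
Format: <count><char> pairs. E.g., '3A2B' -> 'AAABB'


Expanding each <count><char> pair:
  8D -> 'DDDDDDDD'
  4H -> 'HHHH'
  4B -> 'BBBB'
  5D -> 'DDDDD'
  9H -> 'HHHHHHHHH'
  9H -> 'HHHHHHHHH'
  3B -> 'BBB'

Decoded = DDDDDDDDHHHHBBBBDDDDDHHHHHHHHHHHHHHHHHHBBB


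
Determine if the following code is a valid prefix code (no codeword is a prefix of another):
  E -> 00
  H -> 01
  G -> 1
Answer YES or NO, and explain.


Checking each pair (does one codeword prefix another?):
  E='00' vs H='01': no prefix
  E='00' vs G='1': no prefix
  H='01' vs E='00': no prefix
  H='01' vs G='1': no prefix
  G='1' vs E='00': no prefix
  G='1' vs H='01': no prefix
No violation found over all pairs.

YES -- this is a valid prefix code. No codeword is a prefix of any other codeword.


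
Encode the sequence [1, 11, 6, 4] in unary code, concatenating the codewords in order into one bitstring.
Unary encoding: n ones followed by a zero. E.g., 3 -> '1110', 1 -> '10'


Encode each number as n ones followed by a terminating 0:
  1 -> 10 (2 bits)
  11 -> 111111111110 (12 bits)
  6 -> 1111110 (7 bits)
  4 -> 11110 (5 bits)
Total length = 2 + 12 + 7 + 5 = 26 bits.

Unary([1, 11, 6, 4]) = 10111111111110111111011110 (26 bits)


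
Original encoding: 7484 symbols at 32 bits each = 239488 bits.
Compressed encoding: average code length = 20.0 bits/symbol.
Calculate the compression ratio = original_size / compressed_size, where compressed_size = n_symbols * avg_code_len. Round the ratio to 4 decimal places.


original_size = n_symbols * orig_bits = 7484 * 32 = 239488 bits
compressed_size = n_symbols * avg_code_len = 7484 * 20.0 = 149680.0 bits
ratio = original_size / compressed_size = 239488 / 149680.0 = 1.6

Compression ratio = 1.6


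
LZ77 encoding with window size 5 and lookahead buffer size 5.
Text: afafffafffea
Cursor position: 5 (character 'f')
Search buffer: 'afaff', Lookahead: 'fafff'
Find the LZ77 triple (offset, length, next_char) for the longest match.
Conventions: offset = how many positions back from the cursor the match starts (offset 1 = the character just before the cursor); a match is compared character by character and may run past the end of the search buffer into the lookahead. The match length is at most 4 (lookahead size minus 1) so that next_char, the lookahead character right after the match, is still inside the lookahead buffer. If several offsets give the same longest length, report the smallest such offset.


Try each offset into the search buffer:
  offset=1 (pos 4, char 'f'): match length 1
  offset=2 (pos 3, char 'f'): match length 1
  offset=3 (pos 2, char 'a'): match length 0
  offset=4 (pos 1, char 'f'): match length 4
  offset=5 (pos 0, char 'a'): match length 0
Longest match has length 4 at offset 4.
next_char = character at position 5 + 4 = 9 -> 'f'

Best match: offset=4, length=4 (matching 'faff' starting at position 1)
LZ77 triple: (4, 4, 'f')


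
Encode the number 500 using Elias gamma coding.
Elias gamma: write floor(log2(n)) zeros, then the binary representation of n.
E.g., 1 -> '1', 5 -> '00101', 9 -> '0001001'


num_bits = floor(log2(500)) + 1 = 9
leading_zeros = num_bits - 1 = 8
binary(500) = 111110100

Elias gamma(500) = '00000000' + '111110100' = 00000000111110100 (17 bits)


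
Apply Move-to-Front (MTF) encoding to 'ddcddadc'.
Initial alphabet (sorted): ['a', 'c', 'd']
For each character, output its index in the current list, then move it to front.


MTF encoding:
'd': index 2 in ['a', 'c', 'd'] -> ['d', 'a', 'c']
'd': index 0 in ['d', 'a', 'c'] -> ['d', 'a', 'c']
'c': index 2 in ['d', 'a', 'c'] -> ['c', 'd', 'a']
'd': index 1 in ['c', 'd', 'a'] -> ['d', 'c', 'a']
'd': index 0 in ['d', 'c', 'a'] -> ['d', 'c', 'a']
'a': index 2 in ['d', 'c', 'a'] -> ['a', 'd', 'c']
'd': index 1 in ['a', 'd', 'c'] -> ['d', 'a', 'c']
'c': index 2 in ['d', 'a', 'c'] -> ['c', 'd', 'a']


Output: [2, 0, 2, 1, 0, 2, 1, 2]


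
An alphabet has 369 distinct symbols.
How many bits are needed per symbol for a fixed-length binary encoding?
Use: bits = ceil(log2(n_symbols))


log2(369) = 8.5275
Bracket: 2^8 = 256 < 369 <= 2^9 = 512
So ceil(log2(369)) = 9

bits = ceil(log2(369)) = ceil(8.5275) = 9 bits


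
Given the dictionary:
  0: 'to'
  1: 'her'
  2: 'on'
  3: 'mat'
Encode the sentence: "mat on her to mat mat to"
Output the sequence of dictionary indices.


Look up each word in the dictionary:
  'mat' -> 3
  'on' -> 2
  'her' -> 1
  'to' -> 0
  'mat' -> 3
  'mat' -> 3
  'to' -> 0

Encoded: [3, 2, 1, 0, 3, 3, 0]


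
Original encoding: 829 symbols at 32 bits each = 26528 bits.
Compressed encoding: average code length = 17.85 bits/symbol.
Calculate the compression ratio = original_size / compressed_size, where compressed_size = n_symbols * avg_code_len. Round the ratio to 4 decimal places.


original_size = n_symbols * orig_bits = 829 * 32 = 26528 bits
compressed_size = n_symbols * avg_code_len = 829 * 17.85 = 14797.65 bits
ratio = original_size / compressed_size = 26528 / 14797.65 = 1.7927

Compression ratio = 1.7927


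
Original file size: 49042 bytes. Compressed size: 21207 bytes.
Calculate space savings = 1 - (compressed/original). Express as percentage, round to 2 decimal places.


ratio = compressed/original = 21207/49042 = 0.432425
savings = 1 - ratio = 1 - 0.432425 = 0.567575
as a percentage: 0.567575 * 100 = 56.76%

Space savings = 1 - 21207/49042 = 56.76%


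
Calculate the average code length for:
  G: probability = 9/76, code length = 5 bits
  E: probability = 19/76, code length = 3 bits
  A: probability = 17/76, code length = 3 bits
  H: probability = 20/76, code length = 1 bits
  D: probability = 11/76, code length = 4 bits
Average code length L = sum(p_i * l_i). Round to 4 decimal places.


Weighted contributions p_i * l_i:
  G: (9/76) * 5 = 45/76
  E: (19/76) * 3 = 57/76
  A: (17/76) * 3 = 51/76
  H: (20/76) * 1 = 20/76
  D: (11/76) * 4 = 44/76
Sum = (45 + 57 + 51 + 20 + 44)/76 = 217/76

L = 217/76 = 2.8553 bits/symbol


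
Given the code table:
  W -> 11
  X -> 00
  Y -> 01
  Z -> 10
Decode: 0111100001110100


Decoding:
01 -> Y
11 -> W
10 -> Z
00 -> X
01 -> Y
11 -> W
01 -> Y
00 -> X


Result: YWZXYWYX


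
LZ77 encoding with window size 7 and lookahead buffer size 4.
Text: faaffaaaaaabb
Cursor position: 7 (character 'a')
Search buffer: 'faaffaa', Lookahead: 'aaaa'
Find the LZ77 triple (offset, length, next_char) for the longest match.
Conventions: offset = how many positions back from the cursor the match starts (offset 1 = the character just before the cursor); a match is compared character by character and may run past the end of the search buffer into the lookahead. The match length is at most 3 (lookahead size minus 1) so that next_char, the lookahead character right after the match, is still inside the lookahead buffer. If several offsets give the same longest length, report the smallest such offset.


Try each offset into the search buffer:
  offset=1 (pos 6, char 'a'): match length 3
  offset=2 (pos 5, char 'a'): match length 3
  offset=3 (pos 4, char 'f'): match length 0
  offset=4 (pos 3, char 'f'): match length 0
  offset=5 (pos 2, char 'a'): match length 1
  offset=6 (pos 1, char 'a'): match length 2
  offset=7 (pos 0, char 'f'): match length 0
Longest match has length 3, found at offsets 1, 2; take the smallest, offset 1.
next_char = character at position 7 + 3 = 10 -> 'a'

Best match: offset=1, length=3 (matching 'aaa' starting at position 6)
LZ77 triple: (1, 3, 'a')


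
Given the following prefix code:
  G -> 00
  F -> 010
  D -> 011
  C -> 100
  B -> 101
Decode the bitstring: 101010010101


Decoding step by step:
Bits 101 -> B
Bits 010 -> F
Bits 010 -> F
Bits 101 -> B


Decoded message: BFFB


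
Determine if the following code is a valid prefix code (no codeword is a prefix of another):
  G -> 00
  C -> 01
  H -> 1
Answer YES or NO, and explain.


Checking each pair (does one codeword prefix another?):
  G='00' vs C='01': no prefix
  G='00' vs H='1': no prefix
  C='01' vs G='00': no prefix
  C='01' vs H='1': no prefix
  H='1' vs G='00': no prefix
  H='1' vs C='01': no prefix
No violation found over all pairs.

YES -- this is a valid prefix code. No codeword is a prefix of any other codeword.


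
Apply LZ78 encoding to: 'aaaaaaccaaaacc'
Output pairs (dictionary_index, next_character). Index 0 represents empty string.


LZ78 encoding steps:
Dictionary: {0: ''}
Step 1: w='' (idx 0), next='a' -> output (0, 'a'), add 'a' as idx 1
Step 2: w='a' (idx 1), next='a' -> output (1, 'a'), add 'aa' as idx 2
Step 3: w='aa' (idx 2), next='a' -> output (2, 'a'), add 'aaa' as idx 3
Step 4: w='' (idx 0), next='c' -> output (0, 'c'), add 'c' as idx 4
Step 5: w='c' (idx 4), next='a' -> output (4, 'a'), add 'ca' as idx 5
Step 6: w='aaa' (idx 3), next='c' -> output (3, 'c'), add 'aaac' as idx 6
Step 7: w='c' (idx 4), end of input -> output (4, '')


Encoded: [(0, 'a'), (1, 'a'), (2, 'a'), (0, 'c'), (4, 'a'), (3, 'c'), (4, '')]


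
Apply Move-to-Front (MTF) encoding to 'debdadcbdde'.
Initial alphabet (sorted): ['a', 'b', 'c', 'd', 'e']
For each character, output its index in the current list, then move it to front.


MTF encoding:
'd': index 3 in ['a', 'b', 'c', 'd', 'e'] -> ['d', 'a', 'b', 'c', 'e']
'e': index 4 in ['d', 'a', 'b', 'c', 'e'] -> ['e', 'd', 'a', 'b', 'c']
'b': index 3 in ['e', 'd', 'a', 'b', 'c'] -> ['b', 'e', 'd', 'a', 'c']
'd': index 2 in ['b', 'e', 'd', 'a', 'c'] -> ['d', 'b', 'e', 'a', 'c']
'a': index 3 in ['d', 'b', 'e', 'a', 'c'] -> ['a', 'd', 'b', 'e', 'c']
'd': index 1 in ['a', 'd', 'b', 'e', 'c'] -> ['d', 'a', 'b', 'e', 'c']
'c': index 4 in ['d', 'a', 'b', 'e', 'c'] -> ['c', 'd', 'a', 'b', 'e']
'b': index 3 in ['c', 'd', 'a', 'b', 'e'] -> ['b', 'c', 'd', 'a', 'e']
'd': index 2 in ['b', 'c', 'd', 'a', 'e'] -> ['d', 'b', 'c', 'a', 'e']
'd': index 0 in ['d', 'b', 'c', 'a', 'e'] -> ['d', 'b', 'c', 'a', 'e']
'e': index 4 in ['d', 'b', 'c', 'a', 'e'] -> ['e', 'd', 'b', 'c', 'a']


Output: [3, 4, 3, 2, 3, 1, 4, 3, 2, 0, 4]


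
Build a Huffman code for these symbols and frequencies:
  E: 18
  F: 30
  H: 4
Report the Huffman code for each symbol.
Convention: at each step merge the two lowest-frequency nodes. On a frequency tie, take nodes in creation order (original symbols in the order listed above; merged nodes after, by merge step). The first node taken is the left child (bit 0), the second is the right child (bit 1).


Huffman tree construction:
Step 1: Merge H(4) + E(18) = 22
Step 2: Merge (H+E)(22) + F(30) = 52
Read each symbol's code off the tree from the root (left child = 0, right child = 1).

Codes:
  E: 01 (length 2)
  F: 1 (length 1)
  H: 00 (length 2)
Average code length: 74/52 = 1.4231 bits/symbol


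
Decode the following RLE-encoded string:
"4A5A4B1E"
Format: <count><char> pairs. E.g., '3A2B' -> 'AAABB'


Expanding each <count><char> pair:
  4A -> 'AAAA'
  5A -> 'AAAAA'
  4B -> 'BBBB'
  1E -> 'E'

Decoded = AAAAAAAAABBBBE


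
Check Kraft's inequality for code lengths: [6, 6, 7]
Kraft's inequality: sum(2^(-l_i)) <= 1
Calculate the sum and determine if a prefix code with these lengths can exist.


Sum = 2^(-6) + 2^(-6) + 2^(-7)
    = 0.015625 + 0.015625 + 0.0078125
    = 5/128 = 0.0390625
Since 0.0390625 <= 1, Kraft's inequality IS satisfied.
A prefix code with these lengths CAN exist.

Kraft sum = 0.0390625. Satisfied.


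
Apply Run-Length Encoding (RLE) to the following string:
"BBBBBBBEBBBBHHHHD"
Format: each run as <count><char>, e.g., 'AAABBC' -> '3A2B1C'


Scanning runs left to right:
  i=0: run of 'B' x 7 -> '7B'
  i=7: run of 'E' x 1 -> '1E'
  i=8: run of 'B' x 4 -> '4B'
  i=12: run of 'H' x 4 -> '4H'
  i=16: run of 'D' x 1 -> '1D'

RLE = 7B1E4B4H1D


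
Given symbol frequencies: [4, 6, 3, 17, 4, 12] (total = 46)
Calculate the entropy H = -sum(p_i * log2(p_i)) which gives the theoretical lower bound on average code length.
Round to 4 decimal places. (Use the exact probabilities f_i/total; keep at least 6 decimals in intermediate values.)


Per-symbol terms -p_i * log2(p_i) with p_i = f_i/46:
  p = 4/46 = 0.086957: log2(p) = -3.523562, -p*log2(p) = 0.306397
  p = 6/46 = 0.130435: log2(p) = -2.938599, -p*log2(p) = 0.383296
  p = 3/46 = 0.065217: log2(p) = -3.938599, -p*log2(p) = 0.256865
  p = 17/46 = 0.369565: log2(p) = -1.436099, -p*log2(p) = 0.530732
  p = 4/46 = 0.086957: log2(p) = -3.523562, -p*log2(p) = 0.306397
  p = 12/46 = 0.260870: log2(p) = -1.938599, -p*log2(p) = 0.505722
H = 0.306397 + 0.383296 + 0.256865 + 0.530732 + 0.306397 + 0.505722 = 2.289409

H = 2.2894 bits/symbol


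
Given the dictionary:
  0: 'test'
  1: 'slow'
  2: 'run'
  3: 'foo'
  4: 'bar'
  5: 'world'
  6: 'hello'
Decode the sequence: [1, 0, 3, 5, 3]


Look up each index in the dictionary:
  1 -> 'slow'
  0 -> 'test'
  3 -> 'foo'
  5 -> 'world'
  3 -> 'foo'

Decoded: "slow test foo world foo"


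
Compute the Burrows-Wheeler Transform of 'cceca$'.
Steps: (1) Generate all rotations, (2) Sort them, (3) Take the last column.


Rotations (sorted):
  0: $cceca -> last char: a
  1: a$ccec -> last char: c
  2: ca$cce -> last char: e
  3: cceca$ -> last char: $
  4: ceca$c -> last char: c
  5: eca$cc -> last char: c


BWT = ace$cc


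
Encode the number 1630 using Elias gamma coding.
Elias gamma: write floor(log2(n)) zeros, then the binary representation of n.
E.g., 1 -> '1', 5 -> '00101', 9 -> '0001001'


num_bits = floor(log2(1630)) + 1 = 11
leading_zeros = num_bits - 1 = 10
binary(1630) = 11001011110

Elias gamma(1630) = '0000000000' + '11001011110' = 000000000011001011110 (21 bits)


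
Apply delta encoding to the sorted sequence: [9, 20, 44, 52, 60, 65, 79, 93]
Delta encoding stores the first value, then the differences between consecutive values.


First value: 9
Deltas:
  20 - 9 = 11
  44 - 20 = 24
  52 - 44 = 8
  60 - 52 = 8
  65 - 60 = 5
  79 - 65 = 14
  93 - 79 = 14


Delta encoded: [9, 11, 24, 8, 8, 5, 14, 14]
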